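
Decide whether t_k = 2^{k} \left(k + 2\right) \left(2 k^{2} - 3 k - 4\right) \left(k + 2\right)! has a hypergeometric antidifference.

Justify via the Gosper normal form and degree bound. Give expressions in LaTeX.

Yes. s_k = 2^{k} \left(k^{2} - 4 k + 2\right) \left(k + 2\right)!.

Ratio r(k) = (k + 3)**2*(6*k - 4*(k + 1)**2 + 14)/((k + 2)*(-2*k**2 + 3*k + 4)).
Take A(k)=2*k + 6, B(k)=1, C(k)=k**3 + k**2/2 - 5*k - 4.
Solve (2*k + 6)·f(k+1) − (1)·f(k) = k**3 + k**2/2 - 5*k - 4.
Bound: deg f ≤ 2.
Match coefficients ⇒ f(k) = (k**2 - 4*k + 2)/2.
Certificate R = B(k−1)f/C = (k**2 - 4*k + 2)/((k + 2)*(2*k**2 - 3*k - 4)) gives s_k = 2**k*(k**2 - 4*k + 2)*factorial(k + 2).
Δs = 2**k*(k + 2)*(2*k**2 - 3*k - 4)*factorial(k + 2), as required.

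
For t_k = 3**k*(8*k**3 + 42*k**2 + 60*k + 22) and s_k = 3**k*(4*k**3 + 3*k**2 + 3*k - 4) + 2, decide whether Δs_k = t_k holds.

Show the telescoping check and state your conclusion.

s_(k+1) = 3**(k + 1)*(3*k + 4*(k + 1)**3 + 3*(k + 1)**2 - 1) + 2
s_(k+1) − s_k = 3**k*(8*k**3 + 42*k**2 + 60*k + 22)
(s_(k+1) − s_k) − t_k = 0

Valid: the claim telescopes to t_k.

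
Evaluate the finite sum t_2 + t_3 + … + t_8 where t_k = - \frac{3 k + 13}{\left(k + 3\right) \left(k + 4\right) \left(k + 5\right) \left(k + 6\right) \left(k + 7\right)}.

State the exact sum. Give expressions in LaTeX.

Σ = -1/315

Ratio r(k) = (k + 3)*(3*k + 16)/((k + 8)*(3*k + 13)).
Take A(k)=k + 3, B(k)=k + 8, C(k)=k + 13/3.
Solve (k + 3)·f(k+1) − (k + 7)·f(k) = k + 13/3.
From deg A=1, deg B=1, deg C=1: d=4.
Solve for f: f(k) = k*(k + 4)*(k**2 + 14*k + 63)/270 (degree 4 ≤ 4).
Get s_k = R·t_k = k*(-k**2 - 14*k - 63)/(90*(k**3 + 14*k**2 + 63*k + 90)) with R(k) = B(k−1)f(k)/C(k) = k*(k + 4)*(k + 7)*(k**2 + 14*k + 63)/(90*(3*k + 13)).
s_(k+1) − s_k = (-3*k - 13)/(k**5 + 25*k**4 + 245*k**3 + 1175*k**2 + 2754*k + 2520) = t_k.
Evaluate s at k=9 and k=2: -3/280 and -19/2520; difference -1/315.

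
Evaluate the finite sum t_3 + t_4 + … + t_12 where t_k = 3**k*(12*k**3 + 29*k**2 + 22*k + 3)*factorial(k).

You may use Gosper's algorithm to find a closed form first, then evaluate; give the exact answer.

Step 1: r(k) = 3*(12*k**4 + 77*k**3 + 181*k**2 + 182*k + 66)/(12*k**3 + 29*k**2 + 22*k + 3).
A = 3*k + 3, B = 1, C = k**3 + 29*k**2/12 + 11*k/6 + 1/4.
Key eq: (3*k + 3)·f(k+1) = (1)·f(k) + (k**3 + 29*k**2/12 + 11*k/6 + 1/4).
From deg A=1, deg B=0, deg C=3: d=2.
Solve for f: f(k) = (k - 1)*(4*k + 3)/12 (degree 2 ≤ 2).
Then R = B(k−1)f/C = (k - 1)*(4*k + 3)/(12*k**3 + 29*k**2 + 22*k + 3), so s_k = R(k)·t_k = 3**k*(k - 1)*(4*k + 3)*factorial(k).
Δs = 3**k*(12*k**3 + 29*k**2 + 22*k + 3)*factorial(k), as required.
Sum = s_(13) − s_(3); s_(13) = 6552402438726144000, s_(3) = 4860 ⇒ 6552402438726139140.

Σ = 6552402438726139140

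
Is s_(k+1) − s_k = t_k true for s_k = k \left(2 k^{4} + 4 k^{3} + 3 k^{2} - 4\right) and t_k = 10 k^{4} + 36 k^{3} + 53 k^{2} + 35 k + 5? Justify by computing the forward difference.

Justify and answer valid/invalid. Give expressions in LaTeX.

valid; difference matches t_k

s_(k+1) = (k + 1)*(2*(k + 1)**4 + 4*(k + 1)**3 + 3*(k + 1)**2 - 4)
s_(k+1) − s_k = 10*k**4 + 36*k**3 + 53*k**2 + 35*k + 5
(s_(k+1) − s_k) − t_k = 0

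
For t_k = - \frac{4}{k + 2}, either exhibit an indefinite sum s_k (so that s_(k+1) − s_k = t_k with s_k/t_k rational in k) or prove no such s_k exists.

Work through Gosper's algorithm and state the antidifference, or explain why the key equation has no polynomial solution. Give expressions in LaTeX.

not Gosper-summable; s_k does not exist

Ratio r(k) = (k + 2)/(k + 3).
Take A(k)=k + 2, B(k)=k + 3, C(k)=1.
Key eq: (k + 2)·f(k+1) = (k + 2)·f(k) + (1).
From deg A=1, deg B=1, deg C=0: d=0.
Put f(k) = c0: A·f(k+1) − B(k−1)·f(k) − C = -1; need -1 = 0 — inconsistent ⇒ no f, not summable.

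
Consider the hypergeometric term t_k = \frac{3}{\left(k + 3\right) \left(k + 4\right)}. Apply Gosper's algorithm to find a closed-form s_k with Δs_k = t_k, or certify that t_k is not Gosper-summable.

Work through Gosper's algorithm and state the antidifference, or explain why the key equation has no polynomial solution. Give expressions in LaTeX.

s_k = \frac{k}{k + 3}

Compute t_(k+1)/t_k: get (k + 3)/(k + 5).
Factor: A=k + 3; B=k + 5; C=1.
Need (k + 3)·f(k+1) − (k + 4)·f(k) = 1.
Degrees (1,1,0) ⇒ d ≤ 1.
Solve for f: f(k) = k/3 (degree 1 ≤ 1).
Get s_k = R·t_k = k/(k + 3) with R(k) = B(k−1)f(k)/C(k) = k*(k + 4)/3.
Δs = 3/(k**2 + 7*k + 12), as required.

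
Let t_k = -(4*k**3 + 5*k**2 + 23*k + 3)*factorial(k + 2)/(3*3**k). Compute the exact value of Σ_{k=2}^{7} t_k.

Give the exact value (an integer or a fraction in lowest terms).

r(k) = (4*k**4 + 29*k**3 + 96*k**2 + 170*k + 105)/(3*(4*k**3 + 5*k**2 + 23*k + 3)) after simplifying.
Factor: A=k/3 + 1; B=1; C=k**3 + 5*k**2/4 + 23*k/4 + 3/4.
Solve (k/3 + 1)·f(k+1) − (1)·f(k) = k**3 + 5*k**2/4 + 23*k/4 + 3/4.
d = 2 from the (1,0,3) case.
Solving with deg f ≤ 2: f(k) = 3*(4*k**2 - 3*k - 2)/4.
So s_k = (B(k−1)f/C)·t_k = (3*(4*k**2 - 3*k - 2)/(4*k**3 + 5*k**2 + 23*k + 3))·t_k = (-4*k**2 + 3*k + 2)*factorial(k + 2)/3**k.
Verify: -(4*k**3 + 5*k**2 + 23*k + 3)*factorial(k + 2)/(3*3**k) matches t_k.
Evaluate s at k=8 and k=2: -10304000/81 and -64/3; difference -10302272/81.

Σ = -10302272/81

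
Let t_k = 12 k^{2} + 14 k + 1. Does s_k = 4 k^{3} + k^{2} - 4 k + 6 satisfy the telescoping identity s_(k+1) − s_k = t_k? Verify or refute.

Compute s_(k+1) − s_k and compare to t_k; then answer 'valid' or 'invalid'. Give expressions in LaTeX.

Valid: the claim telescopes to t_k.

s_(k+1) = 4*k**3 + 13*k**2 + 10*k + 7
s_(k+1) − s_k = 12*k**2 + 14*k + 1
(s_(k+1) − s_k) − t_k = 0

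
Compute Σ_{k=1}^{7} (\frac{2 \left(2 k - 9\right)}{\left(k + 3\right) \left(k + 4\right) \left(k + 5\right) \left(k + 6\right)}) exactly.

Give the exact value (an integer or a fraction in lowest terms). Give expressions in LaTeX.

Step 1: r(k) = (k + 3)*(2*k - 7)/((k + 7)*(2*k - 9)).
Factor: A=k + 3; B=k + 7; C=k - 9/2.
Need (k + 3)·f(k+1) − (k + 6)·f(k) = k - 9/2.
d = 3 from the (1,1,1) case.
Solving with deg f ≤ 3: f(k) = -k*(k**2 + 12*k + 77)/60.
Get s_k = R·t_k = k*(-k**2 - 12*k - 77)/(15*(k + 3)*(k + 4)*(k + 5)) with R(k) = B(k−1)f(k)/C(k) = -k*(k + 6)*(k**2 + 12*k + 77)/(30*(2*k - 9)).
s_(k+1) − s_k = 2*(2*k - 9)/(k**4 + 18*k**3 + 119*k**2 + 342*k + 360) = t_k.
Sum = s_(8) − s_(1); s_(8) = -158/2145, s_(1) = -1/20 ⇒ -203/8580.

Σ = -203/8580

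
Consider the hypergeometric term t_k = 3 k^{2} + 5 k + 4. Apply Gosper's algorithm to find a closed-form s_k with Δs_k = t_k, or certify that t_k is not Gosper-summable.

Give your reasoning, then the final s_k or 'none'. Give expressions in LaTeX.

s_k = k \left(k^{2} + k + 2\right)

r(k) = (3*k**2 + 11*k + 12)/(3*k**2 + 5*k + 4) after simplifying.
So A=1 and B=1, with C=k**2 + 5*k/3 + 4/3.
f must satisfy (1)·f(k+1) − (1)·f(k) = k**2 + 5*k/3 + 4/3.
Bound: deg f ≤ 3.
Match coefficients ⇒ f(k) = k*(k**2 + k + 2)/3.
So s_k = (B(k−1)f/C)·t_k = (k*(k**2 + k + 2)/(3*k**2 + 5*k + 4))·t_k = k*(k**2 + k + 2).
s_(k+1) − s_k = 3*k**2 + 5*k + 4 = t_k.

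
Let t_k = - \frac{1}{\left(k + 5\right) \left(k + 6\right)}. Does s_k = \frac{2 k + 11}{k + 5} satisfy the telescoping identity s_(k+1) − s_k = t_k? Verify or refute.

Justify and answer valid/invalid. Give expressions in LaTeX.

valid (s_(k+1) − s_k reduces to t_k)

s_(k+1) = (2*k + 13)/(k + 6)
s_(k+1) − s_k = -1/(k**2 + 11*k + 30)
(s_(k+1) − s_k) − t_k = 0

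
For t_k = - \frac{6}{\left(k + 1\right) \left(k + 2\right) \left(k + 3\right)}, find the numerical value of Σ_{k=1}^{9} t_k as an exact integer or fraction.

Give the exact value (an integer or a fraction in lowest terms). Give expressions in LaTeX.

Σ = -21/44

Step 1: r(k) = (k + 1)/(k + 4).
Factor: A=k + 1; B=k + 4; C=1.
Set up (k + 1)·f(k+1) − (k + 3)·f(k) − (1) = 0.
From deg A=1, deg B=1, deg C=0: d=2.
Solve for f: f(k) = k*(k + 3)/4 (degree 2 ≤ 2).
Certificate R = B(k−1)f/C = k*(k + 3)**2/4 gives s_k = 3*k*(-k - 3)/(2*(k + 1)*(k + 2)).
Δs = -6/(k**3 + 6*k**2 + 11*k + 6), as required.
Σ_(k=1)^(9) t_k = s_(10) − s_(1) = -65/44 − (-1) = -21/44.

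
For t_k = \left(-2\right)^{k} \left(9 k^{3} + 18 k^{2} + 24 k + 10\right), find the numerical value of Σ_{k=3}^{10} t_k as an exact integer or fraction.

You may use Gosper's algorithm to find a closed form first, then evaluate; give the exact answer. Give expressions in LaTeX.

t_(k+1)/t_k = 2*(-9*k**3 - 45*k**2 - 87*k - 61)/(9*k**3 + 18*k**2 + 24*k + 10).
A = -2, B = 1, C = k**3 + 2*k**2 + 8*k/3 + 10/9.
Need (-2)·f(k+1) − (1)·f(k) = k**3 + 2*k**2 + 8*k/3 + 10/9.
d = 3 from the (0,0,3) case.
Solving with deg f ≤ 3: f(k) = -k*(3*k**2 + 2)/9.
So s_k = (B(k−1)f/C)·t_k = (-k*(3*k**2 + 2)/(9*k**3 + 18*k**2 + 24*k + 10))·t_k = (-2)**k*k*(-3*k**2 - 2).
s_(k+1) − s_k = (-2)**k*(9*k**3 + 18*k**2 + 24*k + 10) = t_k.
Evaluate s at k=11 and k=3: 8222720 and 696; difference 8222024.

Σ = 8222024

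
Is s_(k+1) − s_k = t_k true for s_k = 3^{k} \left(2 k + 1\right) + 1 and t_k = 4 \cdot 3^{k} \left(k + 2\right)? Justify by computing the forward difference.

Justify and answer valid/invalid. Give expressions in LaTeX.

valid; difference matches t_k

s_(k+1) = 3**(k + 1)*(2*k + 3) + 1
s_(k+1) − s_k = 4*3**k*(k + 2)
(s_(k+1) − s_k) − t_k = 0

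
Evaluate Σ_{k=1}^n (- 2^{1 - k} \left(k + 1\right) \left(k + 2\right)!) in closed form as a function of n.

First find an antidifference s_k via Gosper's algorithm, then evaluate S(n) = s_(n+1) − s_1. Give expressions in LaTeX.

S(n) = 12 - 2 \cdot 2^{- n} \left(n + 3\right)!

Compute t_(k+1)/t_k: get (k + 2)*(k + 3)/(2*(k + 1)).
A = k/2 + 3/2, B = 1, C = k + 1.
Set up (k/2 + 3/2)·f(k+1) − (1)·f(k) − (k + 1) = 0.
deg f ≤ 0 (via 1,0,1).
Coefficient equations give f(k) = 2.
Certificate R = B(k−1)f/C = 2/(k + 1) gives s_k = -2**(2 - k)*factorial(k + 2).
Check: Δs_k = -2**(1 - k)*(k + 1)*factorial(k + 2). ✓
Evaluate: s_(n+1) = -2**(1 - n)*factorial(n + 3); subtract s_(1) = -12 ⇒ S(n) = 12 - 2*factorial(n + 3)/2**n.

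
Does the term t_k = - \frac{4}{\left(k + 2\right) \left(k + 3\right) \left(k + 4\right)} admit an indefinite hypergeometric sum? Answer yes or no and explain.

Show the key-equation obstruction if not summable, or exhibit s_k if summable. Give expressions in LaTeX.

Step 1: r(k) = (k + 2)/(k + 5).
Gosper form: A/B · C(k+1)/C(k) with A=k + 2, B=k + 5, C=1.
Key eq: (k + 2)·f(k+1) = (k + 4)·f(k) + (1).
Degrees (1,1,0) ⇒ d ≤ 2.
Solve for f: f(k) = k*(k + 5)/12 (degree 2 ≤ 2).
Then R = B(k−1)f/C = k*(k + 4)*(k + 5)/12, so s_k = R(k)·t_k = k*(-k - 5)/(3*(k + 2)*(k + 3)).
Check: Δs_k = -4/(k**3 + 9*k**2 + 26*k + 24). ✓

Yes. s_k = \frac{k \left(- k - 5\right)}{3 \left(k + 2\right) \left(k + 3\right)}.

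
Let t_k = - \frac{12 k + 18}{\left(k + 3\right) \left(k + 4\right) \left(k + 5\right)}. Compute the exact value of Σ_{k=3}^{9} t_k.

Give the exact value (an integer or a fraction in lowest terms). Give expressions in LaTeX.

Compute t_(k+1)/t_k: get (k + 3)*(2*k + 5)/((k + 6)*(2*k + 3)).
Take A(k)=k + 3, B(k)=k + 6, C(k)=k + 3/2.
Need (k + 3)·f(k+1) − (k + 5)·f(k) = k + 3/2.
Degrees (1,1,1) ⇒ d ≤ 2.
Solving with deg f ≤ 2: f(k) = k*(3*k + 5)/16.
Get s_k = R·t_k = -3*k*(3*k + 5)/(4*(k + 3)*(k + 4)) with R(k) = B(k−1)f(k)/C(k) = k*(k + 5)*(3*k + 5)/(8*(2*k + 3)).
Verify: 6*(-2*k - 3)/(k**3 + 12*k**2 + 47*k + 60) matches t_k.
Σ_(k=3)^(9) t_k = s_(10) − s_(3) = -75/52 − (-3/4) = -9/13.

Σ = -9/13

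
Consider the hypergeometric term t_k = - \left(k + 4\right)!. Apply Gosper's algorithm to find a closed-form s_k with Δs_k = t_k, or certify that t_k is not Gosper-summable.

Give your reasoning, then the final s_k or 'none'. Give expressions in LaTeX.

none (Gosper's algorithm certifies no s_k)

t_(k+1)/t_k = k + 5.
Normal form (A,B,C) = (k + 5, 1, 1).
Set up (k + 5)·f(k+1) − (1)·f(k) − (1) = 0.
Degrees (1,0,0) ⇒ d ≤ -1.
Bound -1 < 0, so the key equation has no polynomial solution.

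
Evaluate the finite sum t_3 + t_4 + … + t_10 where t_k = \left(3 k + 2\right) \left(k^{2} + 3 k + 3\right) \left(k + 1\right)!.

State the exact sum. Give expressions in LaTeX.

Σ = 182499608904

The ratio is (k + 2)*(3*k + 5)*(3*k + (k + 1)**2 + 6)/((3*k + 2)*(k**2 + 3*k + 3)).
A = k + 2, B = 1, C = k**3 + 11*k**2/3 + 5*k + 2.
f must satisfy (k + 2)·f(k+1) − (1)·f(k) = k**3 + 11*k**2/3 + 5*k + 2.
Degrees (1,0,3) ⇒ d ≤ 2.
Solving with deg f ≤ 2: f(k) = (3*k**2 + 2*k - 4)/3.
So s_k = (B(k−1)f/C)·t_k = ((3*k**2 + 2*k - 4)/((3*k + 2)*(k**2 + 3*k + 3)))·t_k = (3*k**2 + 2*k - 4)*factorial(k + 1).
Verify: (3*k + 2)*(k**2 + 3*k + 3)*factorial(k + 1) matches t_k.
Sum = s_(11) − s_(3); s_(11) = 182499609600, s_(3) = 696 ⇒ 182499608904.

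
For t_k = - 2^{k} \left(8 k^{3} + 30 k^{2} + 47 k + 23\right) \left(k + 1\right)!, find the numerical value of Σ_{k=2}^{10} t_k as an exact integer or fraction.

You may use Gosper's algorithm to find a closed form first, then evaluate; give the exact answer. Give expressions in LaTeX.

Compute t_(k+1)/t_k: get 2*(8*k**4 + 70*k**3 + 239*k**2 + 370*k + 216)/(8*k**3 + 30*k**2 + 47*k + 23).
Factor: A=2*k + 4; B=1; C=k**3 + 15*k**2/4 + 47*k/8 + 23/8.
f must satisfy (2*k + 4)·f(k+1) − (1)·f(k) = k**3 + 15*k**2/4 + 47*k/8 + 23/8.
Bound: deg f ≤ 2.
Match coefficients ⇒ f(k) = (4*k**2 + k + 1)/8.
Get s_k = R·t_k = -2**k*(4*k**2 + k + 1)*factorial(k + 1) with R(k) = B(k−1)f(k)/C(k) = (4*k**2 + k + 1)/(8*k**3 + 30*k**2 + 47*k + 23).
Δs = -2**k*(8*k**3 + 30*k**2 + 47*k + 23)*factorial(k + 1), as required.
Telescoping: Σ = s_(11) − s_(2) = -486573657292800 − (-456) = -486573657292344.

Σ = -486573657292344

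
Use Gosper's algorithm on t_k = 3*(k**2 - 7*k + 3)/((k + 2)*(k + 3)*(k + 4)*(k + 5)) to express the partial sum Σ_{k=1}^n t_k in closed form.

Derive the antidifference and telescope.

S(n) = n*(n**2 - 48*n - 13)/(20*(n**3 + 12*n**2 + 47*n + 60))

r(k) = (k**3 - 3*k**2 - 13*k - 6)/(k**3 - k**2 - 39*k + 18) after simplifying.
Take A(k)=k + 2, B(k)=k + 6, C(k)=k**2 - 7*k + 3.
Need (k + 2)·f(k+1) − (k + 5)·f(k) = k**2 - 7*k + 3.
Degrees (1,1,2) ⇒ d ≤ 3.
A polynomial solution: f(k) = k*(k - 10)*(k - 5)/24.
So s_k = (B(k−1)f/C)·t_k = (k*(k - 10)*(k - 5)*(k + 5)/(24*(k**2 - 7*k + 3)))·t_k = k*(k**2 - 15*k + 50)/(8*(k + 2)*(k + 3)*(k + 4)).
Verify: 3*(k**2 - 7*k + 3)/(k**4 + 14*k**3 + 71*k**2 + 154*k + 120) matches t_k.
Σ_(k=1)^n t_k = s_(n+1) − s_(1) = ((n**3 - 12*n**2 + 23*n + 36)/(8*(n**3 + 12*n**2 + 47*n + 60))) − (3/40), i.e. n*(n**2 - 48*n - 13)/(20*(n**3 + 12*n**2 + 47*n + 60)).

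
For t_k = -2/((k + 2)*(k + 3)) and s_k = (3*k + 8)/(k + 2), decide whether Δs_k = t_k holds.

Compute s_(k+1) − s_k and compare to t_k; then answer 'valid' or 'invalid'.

s_(k+1) = (3*k + 11)/(k + 3)
s_(k+1) − s_k = -2/(k**2 + 5*k + 6)
(s_(k+1) − s_k) − t_k = 0

Valid — Δs_k = t_k.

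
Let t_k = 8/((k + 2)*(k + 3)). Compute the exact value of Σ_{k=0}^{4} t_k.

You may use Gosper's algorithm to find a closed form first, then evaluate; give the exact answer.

Σ = 20/7

Step 1: r(k) = (k + 2)/(k + 4).
So A=k + 2 and B=k + 4, with C=1.
f must satisfy (k + 2)·f(k+1) − (k + 3)·f(k) = 1.
deg f ≤ 1 (via 1,1,0).
Match coefficients ⇒ f(k) = k/2.
Then R = B(k−1)f/C = k*(k + 3)/2, so s_k = R(k)·t_k = 4*k/(k + 2).
s_(k+1) − s_k = 8/(k**2 + 5*k + 6) = t_k.
Σ_(k=0)^(4) t_k = s_(5) − s_(0) = 20/7 − (0) = 20/7.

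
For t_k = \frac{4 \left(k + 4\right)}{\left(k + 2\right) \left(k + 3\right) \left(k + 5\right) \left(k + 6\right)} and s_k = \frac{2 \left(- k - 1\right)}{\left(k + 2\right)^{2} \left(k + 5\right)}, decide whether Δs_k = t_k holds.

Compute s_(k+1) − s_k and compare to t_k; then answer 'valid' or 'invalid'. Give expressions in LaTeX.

Invalid: residual \frac{2 \left(- 3 k^{2} - 21 k - 34\right)}{k^{6} + 21 k^{5} + 177 k^{4} + 767 k^{3} + 1806 k^{2} + 2196 k + 1080} ≠ 0.

s_(k+1) = 2*(-k - 2)/((k + 3)**2*(k + 6))
s_(k+1) − s_k = 2*(2*k**3 + 15*k**2 + 31*k + 14)/(k**6 + 21*k**5 + 177*k**4 + 767*k**3 + 1806*k**2 + 2196*k + 1080)
(s_(k+1) − s_k) − t_k = 2*(-3*k**2 - 21*k - 34)/(k**6 + 21*k**5 + 177*k**4 + 767*k**3 + 1806*k**2 + 2196*k + 1080)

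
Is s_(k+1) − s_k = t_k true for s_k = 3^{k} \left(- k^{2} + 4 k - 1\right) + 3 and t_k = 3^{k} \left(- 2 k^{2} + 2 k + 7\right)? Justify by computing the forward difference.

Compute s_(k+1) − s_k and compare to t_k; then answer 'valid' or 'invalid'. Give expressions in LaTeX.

valid (s_(k+1) − s_k reduces to t_k)

s_(k+1) = 3*3**k*(4*k - (k + 1)**2 + 3) + 3
s_(k+1) − s_k = 3**k*(-2*k**2 + 2*k + 7)
(s_(k+1) − s_k) − t_k = 0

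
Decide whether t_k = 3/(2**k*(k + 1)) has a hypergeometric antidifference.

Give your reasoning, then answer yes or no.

No — key equation has no polynomial f.

r(k) = (k + 1)/(2*(k + 2)) after simplifying.
Normal form (A,B,C) = (k/2 + 1/2, k + 2, 1).
Set up (k/2 + 1/2)·f(k+1) − (k + 1)·f(k) − (1) = 0.
Bound: deg f ≤ -1.
d = -1 < 0 ⇒ no nonzero polynomial f; not summable.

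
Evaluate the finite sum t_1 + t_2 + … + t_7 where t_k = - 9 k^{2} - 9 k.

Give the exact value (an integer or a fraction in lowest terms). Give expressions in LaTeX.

The ratio is (k + 2)/k.
So A=1 and B=1, with C=k**2 + k.
Key eq: (1)·f(k+1) = (1)·f(k) + (k**2 + k).
d = 3 from the (0,0,2) case.
Match coefficients ⇒ f(k) = k*(k - 1)*(k + 1)/3.
R(k) = B(k−1)·f(k)/C(k) = (k - 1)/3; s_k = R·t_k = 3*k*(1 - k**2).
Δs = 9*k*(-k - 1), as required.
Σ_(k=1)^(7) t_k = s_(8) − s_(1) = -1512 − (0) = -1512.

Σ = -1512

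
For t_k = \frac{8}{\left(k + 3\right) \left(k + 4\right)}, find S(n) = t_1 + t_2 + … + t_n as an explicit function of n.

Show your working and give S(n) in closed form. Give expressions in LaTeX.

S(n) = \frac{2 n}{n + 4}

t_(k+1)/t_k = (k + 3)/(k + 5).
Take A(k)=k + 3, B(k)=k + 5, C(k)=1.
Key eq: (k + 3)·f(k+1) = (k + 4)·f(k) + (1).
Degrees (1,1,0) ⇒ d ≤ 1.
Coefficient equations give f(k) = k/3.
Get s_k = R·t_k = 8*k/(3*(k + 3)) with R(k) = B(k−1)f(k)/C(k) = k*(k + 4)/3.
Verify: 8/(k**2 + 7*k + 12) matches t_k.
Σ_(k=1)^n t_k = s_(n+1) − s_(1) = (8*(n + 1)/(3*(n + 4))) − (2/3), i.e. 2*n/(n + 4).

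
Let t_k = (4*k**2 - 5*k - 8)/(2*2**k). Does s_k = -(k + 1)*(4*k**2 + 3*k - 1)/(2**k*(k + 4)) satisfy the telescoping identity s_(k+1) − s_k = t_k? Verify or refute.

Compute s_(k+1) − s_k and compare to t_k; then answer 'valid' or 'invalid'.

Invalid: residual 3*(-4*k**3 - 19*k**2 + 22*k + 34)/(2*2**k*(k**2 + 9*k + 20)) ≠ 0.

s_(k+1) = -(k + 2)*(3*k + 4*(k + 1)**2 + 2)/(2*2**k*(k + 5))
s_(k+1) − s_k = (4*k**4 + 19*k**3 - 30*k**2 - 106*k - 58)/(2*2**k*(k**2 + 9*k + 20))
(s_(k+1) − s_k) − t_k = 3*(-4*k**3 - 19*k**2 + 22*k + 34)/(2*2**k*(k**2 + 9*k + 20))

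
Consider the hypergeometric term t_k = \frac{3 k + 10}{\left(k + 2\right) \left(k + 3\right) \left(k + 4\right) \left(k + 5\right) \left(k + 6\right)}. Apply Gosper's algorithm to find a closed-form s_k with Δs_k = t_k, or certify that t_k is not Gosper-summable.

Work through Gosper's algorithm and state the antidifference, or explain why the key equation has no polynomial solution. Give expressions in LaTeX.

s_k = \frac{k \left(k^{2} + 11 k + 38\right)}{40 \left(k^{3} + 11 k^{2} + 38 k + 40\right)}

r(k) = (k + 2)*(3*k + 13)/((k + 7)*(3*k + 10)) after simplifying.
Factor: A=k + 2; B=k + 7; C=k + 10/3.
f must satisfy (k + 2)·f(k+1) − (k + 6)·f(k) = k + 10/3.
deg f ≤ 4 (via 1,1,1).
A polynomial solution: f(k) = k*(k + 3)*(k**2 + 11*k + 38)/120.
Certificate R = B(k−1)f/C = k*(k + 3)*(k + 6)*(k**2 + 11*k + 38)/(40*(3*k + 10)) gives s_k = k*(k**2 + 11*k + 38)/(40*(k**3 + 11*k**2 + 38*k + 40)).
s_(k+1) − s_k = (3*k + 10)/(k**5 + 20*k**4 + 155*k**3 + 580*k**2 + 1044*k + 720) = t_k.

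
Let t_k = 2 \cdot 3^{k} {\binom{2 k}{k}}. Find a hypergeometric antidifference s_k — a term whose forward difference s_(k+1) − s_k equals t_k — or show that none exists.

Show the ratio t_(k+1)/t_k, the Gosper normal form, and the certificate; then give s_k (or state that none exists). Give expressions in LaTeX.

no hypergeometric antidifference exists

r(k) = 6*(2*k + 1)/(k + 1) after simplifying.
Factor: A=12*k + 6; B=k + 1; C=1.
Solve (12*k + 6)·f(k+1) − (k)·f(k) = 1.
Degrees (1,1,0) ⇒ d ≤ -1.
Bound -1 < 0, so the key equation has no polynomial solution.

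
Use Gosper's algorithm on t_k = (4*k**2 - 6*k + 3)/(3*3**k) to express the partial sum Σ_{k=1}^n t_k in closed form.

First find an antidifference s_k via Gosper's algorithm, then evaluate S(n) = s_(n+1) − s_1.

The ratio is (4*k**2 + 2*k + 1)/(3*(4*k**2 - 6*k + 3)).
So A=1/3 and B=1, with C=k**2 - 3*k/2 + 3/4.
f must satisfy (1/3)·f(k+1) − (1)·f(k) = k**2 - 3*k/2 + 3/4.
deg f ≤ 2 (via 0,0,2).
Coefficient equations give f(k) = -3*(2*k**2 - k + 2)/4.
Get s_k = R·t_k = (-2*k**2 + k - 2)/3**k with R(k) = B(k−1)f(k)/C(k) = -3*(2*k**2 - k + 2)/(4*k**2 - 6*k + 3).
s_(k+1) − s_k = (4*k**2 - 6*k + 3)/(3*3**k) = t_k.
Telescope: S(n) = s_(n+1) − s_(1) = 3**(-n - 1)*(-2*n**2 - 3*n - 3) − (-1) = 3**(-n - 1)*(3**(n + 1) - 2*n**2 - 3*n - 3).

S(n) = 3**(-n - 1)*(3**(n + 1) - 2*n**2 - 3*n - 3)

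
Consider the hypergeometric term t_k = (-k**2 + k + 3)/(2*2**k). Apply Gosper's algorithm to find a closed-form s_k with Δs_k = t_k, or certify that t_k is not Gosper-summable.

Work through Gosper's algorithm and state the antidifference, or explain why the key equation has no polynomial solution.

s_k = (k**2 + k - 1)/2**k

Ratio r(k) = (k**2 + k - 3)/(2*(k**2 - k - 3)).
Factor: A=1/2; B=1; C=k**2 - k - 3.
Solve (1/2)·f(k+1) − (1)·f(k) = k**2 - k - 3.
Bound: deg f ≤ 2.
Coefficient equations give f(k) = -2*(k**2 + k - 1).
Get s_k = R·t_k = (k**2 + k - 1)/2**k with R(k) = B(k−1)f(k)/C(k) = -2*(k**2 + k - 1)/(k**2 - k - 3).
Check: Δs_k = (-k**2 + k + 3)/(2*2**k). ✓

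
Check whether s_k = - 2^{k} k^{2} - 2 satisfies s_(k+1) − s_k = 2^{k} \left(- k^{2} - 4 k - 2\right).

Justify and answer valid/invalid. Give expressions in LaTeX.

valid; difference matches t_k

s_(k+1) = -2*2**k*(k + 1)**2 - 2
s_(k+1) − s_k = 2**k*(k**2 - 2*(k + 1)**2)
(s_(k+1) − s_k) − t_k = 0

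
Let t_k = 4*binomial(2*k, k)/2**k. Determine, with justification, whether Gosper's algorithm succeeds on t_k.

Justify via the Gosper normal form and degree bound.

No — negative degree bound, so no certificate f.

t_(k+1)/t_k = (2*k + 1)/(k + 1).
Gosper form: A/B · C(k+1)/C(k) with A=2*k + 1, B=k + 1, C=1.
Solve (2*k + 1)·f(k+1) − (k)·f(k) = 1.
Bound: deg f ≤ -1.
d = -1 < 0 ⇒ no nonzero polynomial f; not summable.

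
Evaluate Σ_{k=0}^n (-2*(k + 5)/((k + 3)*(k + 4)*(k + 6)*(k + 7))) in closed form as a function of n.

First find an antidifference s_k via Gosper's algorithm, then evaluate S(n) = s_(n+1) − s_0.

S(n) = (-n**2 - 11*n - 10)/(18*(n**2 + 11*n + 28))

The ratio is (k + 3)*(k + 6)**2/((k + 5)**2*(k + 8)).
Take A(k)=k + 3, B(k)=k + 8, C(k)=k**2 + 10*k + 25.
Need (k + 3)·f(k+1) − (k + 7)·f(k) = k**2 + 10*k + 25.
Bound: deg f ≤ 4.
Coefficient equations give f(k) = k*(k + 4)*(k + 5)*(k + 9)/36.
Get s_k = R·t_k = k*(-k - 9)/(18*(k**2 + 9*k + 18)) with R(k) = B(k−1)f(k)/C(k) = k*(k + 4)*(k + 7)*(k + 9)/(36*(k + 5)).
Δs = 2*(-k - 5)/(k**4 + 20*k**3 + 145*k**2 + 450*k + 504), as required.
s_(n+1) = (-n**2 - 11*n - 10)/(18*(n**2 + 11*n + 28)) and s_(0) = 0, so S(n) = (-n**2 - 11*n - 10)/(18*(n**2 + 11*n + 28)).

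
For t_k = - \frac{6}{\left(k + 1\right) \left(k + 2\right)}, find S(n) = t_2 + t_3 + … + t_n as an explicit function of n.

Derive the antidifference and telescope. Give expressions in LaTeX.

S(n) = \frac{2 \left(1 - n\right)}{n + 2}

Step 1: r(k) = (k + 1)/(k + 3).
A = k + 1, B = k + 3, C = 1.
Need (k + 1)·f(k+1) − (k + 2)·f(k) = 1.
d = 1 from the (1,1,0) case.
Coefficient equations give f(k) = k.
Certificate R = B(k−1)f/C = k*(k + 2) gives s_k = -6*k/(k + 1).
Verify: -6/(k**2 + 3*k + 2) matches t_k.
s_(n+1) = 6*(-n - 1)/(n + 2) and s_(2) = -4, so S(n) = 2*(1 - n)/(n + 2).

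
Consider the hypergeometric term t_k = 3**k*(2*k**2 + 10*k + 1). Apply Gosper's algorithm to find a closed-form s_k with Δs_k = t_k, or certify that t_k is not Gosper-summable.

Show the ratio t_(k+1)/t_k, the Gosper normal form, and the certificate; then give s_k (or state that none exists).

t_(k+1)/t_k = 3*(2*k**2 + 14*k + 13)/(2*k**2 + 10*k + 1).
Take A(k)=3, B(k)=1, C(k)=k**2 + 5*k + 1/2.
Set up (3)·f(k+1) − (1)·f(k) − (k**2 + 5*k + 1/2) = 0.
From deg A=0, deg B=0, deg C=2: d=2.
Solve for f: f(k) = (k**2 + 2*k - 4)/2 (degree 2 ≤ 2).
R(k) = B(k−1)·f(k)/C(k) = (k**2 + 2*k - 4)/(2*k**2 + 10*k + 1); s_k = R·t_k = 3**k*(k**2 + 2*k - 4).
Verify: 3**k*(2*k**2 + 10*k + 1) matches t_k.

s_k = 3**k*(k**2 + 2*k - 4)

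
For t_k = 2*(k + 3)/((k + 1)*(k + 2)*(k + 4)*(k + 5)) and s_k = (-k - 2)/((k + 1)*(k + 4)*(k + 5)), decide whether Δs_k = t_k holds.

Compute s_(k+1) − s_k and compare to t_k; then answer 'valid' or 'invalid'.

s_(k+1) = (-k - 3)/((k + 2)*(k + 5)*(k + 6))
s_(k+1) − s_k = (2*k**2 + 9*k + 12)/(k**5 + 18*k**4 + 121*k**3 + 372*k**2 + 508*k + 240)
(s_(k+1) − s_k) − t_k = 3*(-3*k - 8)/(k**5 + 18*k**4 + 121*k**3 + 372*k**2 + 508*k + 240)

Invalid: residual 3*(-3*k - 8)/(k**5 + 18*k**4 + 121*k**3 + 372*k**2 + 508*k + 240) ≠ 0.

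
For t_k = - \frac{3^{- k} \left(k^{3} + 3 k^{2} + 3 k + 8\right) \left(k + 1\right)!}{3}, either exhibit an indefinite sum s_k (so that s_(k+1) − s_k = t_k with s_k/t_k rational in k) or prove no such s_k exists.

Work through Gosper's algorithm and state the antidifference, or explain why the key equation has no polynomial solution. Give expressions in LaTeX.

s_k = - 3^{- k} \left(k^{2} + 2 k - 2\right) \left(k + 1\right)!

Compute t_(k+1)/t_k: get (k**4 + 8*k**3 + 24*k**2 + 39*k + 30)/(3*(k**3 + 3*k**2 + 3*k + 8)).
Gosper form: A/B · C(k+1)/C(k) with A=k/3 + 2/3, B=1, C=k**3 + 3*k**2 + 3*k + 8.
Key eq: (k/3 + 2/3)·f(k+1) = (1)·f(k) + (k**3 + 3*k**2 + 3*k + 8).
Bound: deg f ≤ 2.
A polynomial solution: f(k) = 3*(k**2 + 2*k - 2).
So s_k = (B(k−1)f/C)·t_k = (3*(k**2 + 2*k - 2)/(k**3 + 3*k**2 + 3*k + 8))·t_k = -(k**2 + 2*k - 2)*factorial(k + 1)/3**k.
s_(k+1) − s_k = -(k**3 + 3*k**2 + 3*k + 8)*factorial(k + 1)/(3*3**k) = t_k.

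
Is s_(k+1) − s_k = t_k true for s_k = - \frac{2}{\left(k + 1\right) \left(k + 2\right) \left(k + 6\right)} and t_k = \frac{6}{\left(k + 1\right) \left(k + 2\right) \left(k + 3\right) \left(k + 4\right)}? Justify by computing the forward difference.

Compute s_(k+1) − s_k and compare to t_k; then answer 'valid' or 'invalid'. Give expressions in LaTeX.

s_(k+1) = -2/((k + 2)*(k + 3)*(k + 7))
s_(k+1) − s_k = 6*(k + 5)/(k**5 + 19*k**4 + 131*k**3 + 401*k**2 + 540*k + 252)
(s_(k+1) − s_k) − t_k = 12*(-2*k - 11)/(k**6 + 23*k**5 + 207*k**4 + 925*k**3 + 2144*k**2 + 2412*k + 1008)

Invalid: residual \frac{12 \left(- 2 k - 11\right)}{k^{6} + 23 k^{5} + 207 k^{4} + 925 k^{3} + 2144 k^{2} + 2412 k + 1008} ≠ 0.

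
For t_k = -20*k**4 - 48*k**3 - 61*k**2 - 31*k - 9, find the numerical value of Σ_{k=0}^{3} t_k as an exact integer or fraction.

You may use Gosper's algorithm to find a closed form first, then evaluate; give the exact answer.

Σ = -4764

Compute t_(k+1)/t_k: get (20*k**4 + 128*k**3 + 325*k**2 + 377*k + 169)/(20*k**4 + 48*k**3 + 61*k**2 + 31*k + 9).
A = 1, B = 1, C = k**4 + 12*k**3/5 + 61*k**2/20 + 31*k/20 + 9/20.
Solve (1)·f(k+1) − (1)·f(k) = k**4 + 12*k**3/5 + 61*k**2/20 + 31*k/20 + 9/20.
d = 5 from the (0,0,4) case.
Coefficient equations give f(k) = k*(4*k**4 + 2*k**3 + 3*k**2 - 3*k + 3)/20.
Certificate R = B(k−1)f/C = k*(4*k**4 + 2*k**3 + 3*k**2 - 3*k + 3)/(20*k**4 + 48*k**3 + 61*k**2 + 31*k + 9) gives s_k = k*(-4*k**4 - 2*k**3 - 3*k**2 + 3*k - 3).
Check: Δs_k = -20*k**4 - 48*k**3 - 61*k**2 - 31*k - 9. ✓
Sum = s_(4) − s_(0); s_(4) = -4764, s_(0) = 0 ⇒ -4764.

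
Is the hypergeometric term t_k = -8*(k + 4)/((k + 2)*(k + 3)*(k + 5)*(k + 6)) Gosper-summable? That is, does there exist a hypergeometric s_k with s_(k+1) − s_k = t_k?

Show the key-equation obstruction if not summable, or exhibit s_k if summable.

Yes. s_k = 2*k*(-k - 7)/(5*(k**2 + 7*k + 10)).

t_(k+1)/t_k = (k + 2)*(k + 5)**2/((k + 4)**2*(k + 7)).
Take A(k)=k + 2, B(k)=k + 7, C(k)=k**2 + 8*k + 16.
Solve (k + 2)·f(k+1) − (k + 6)·f(k) = k**2 + 8*k + 16.
deg f ≤ 4 (via 1,1,2).
Match coefficients ⇒ f(k) = k*(k + 3)*(k + 4)*(k + 7)/20.
R(k) = B(k−1)·f(k)/C(k) = k*(k + 3)*(k + 6)*(k + 7)/(20*(k + 4)); s_k = R·t_k = 2*k*(-k - 7)/(5*(k**2 + 7*k + 10)).
s_(k+1) − s_k = 8*(-k - 4)/(k**4 + 16*k**3 + 91*k**2 + 216*k + 180) = t_k.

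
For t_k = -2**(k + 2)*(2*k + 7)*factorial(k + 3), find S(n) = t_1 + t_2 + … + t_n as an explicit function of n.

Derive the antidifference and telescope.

The ratio is 2*(k + 4)*(2*k + 9)/(2*k + 7).
Factor: A=2*k + 8; B=1; C=k + 7/2.
Solve (2*k + 8)·f(k+1) − (1)·f(k) = k + 7/2.
Bound: deg f ≤ 0.
A polynomial solution: f(k) = 1/2.
R(k) = B(k−1)·f(k)/C(k) = 1/(2*k + 7); s_k = R·t_k = -2**(k + 2)*factorial(k + 3).
Check: Δs_k = -2**(k + 2)*(2*k + 7)*factorial(k + 3). ✓
Σ_(k=1)^n t_k = s_(n+1) − s_(1) = (-2**(n + 3)*factorial(n + 4)) − (-192), i.e. -8*2**n*factorial(n + 4) + 192.

S(n) = -8*2**n*factorial(n + 4) + 192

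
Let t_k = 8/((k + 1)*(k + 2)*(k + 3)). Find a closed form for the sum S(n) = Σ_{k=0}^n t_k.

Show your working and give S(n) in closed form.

Step 1: r(k) = (k + 1)/(k + 4).
Gosper form: A/B · C(k+1)/C(k) with A=k + 1, B=k + 4, C=1.
Set up (k + 1)·f(k+1) − (k + 3)·f(k) − (1) = 0.
From deg A=1, deg B=1, deg C=0: d=2.
Match coefficients ⇒ f(k) = k*(k + 3)/4.
Then R = B(k−1)f/C = k*(k + 3)**2/4, so s_k = R(k)·t_k = 2*k*(k + 3)/((k + 1)*(k + 2)).
Δs = 8/(k**3 + 6*k**2 + 11*k + 6), as required.
Σ_(k=0)^n t_k = s_(n+1) − s_(0) = (2*(n**2 + 5*n + 4)/(n**2 + 5*n + 6)) − (0), i.e. 2*(n**2 + 5*n + 4)/(n**2 + 5*n + 6).

S(n) = 2*(n**2 + 5*n + 4)/(n**2 + 5*n + 6)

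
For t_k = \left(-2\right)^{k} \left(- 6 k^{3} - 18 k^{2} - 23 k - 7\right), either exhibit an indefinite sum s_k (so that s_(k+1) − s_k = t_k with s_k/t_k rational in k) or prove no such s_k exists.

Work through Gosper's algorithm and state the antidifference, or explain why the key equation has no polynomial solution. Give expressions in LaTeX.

s_k = \left(-2\right)^{k} \left(2 k^{3} + 2 k^{2} + k - 1\right)

Step 1: r(k) = 2*(-6*k**3 - 36*k**2 - 77*k - 54)/(6*k**3 + 18*k**2 + 23*k + 7).
A = -2, B = 1, C = k**3 + 3*k**2 + 23*k/6 + 7/6.
Set up (-2)·f(k+1) − (1)·f(k) − (k**3 + 3*k**2 + 23*k/6 + 7/6) = 0.
deg f ≤ 3 (via 0,0,3).
Solve for f: f(k) = -(2*k**3 + 2*k**2 + k - 1)/6 (degree 3 ≤ 3).
R(k) = B(k−1)·f(k)/C(k) = -(2*k**3 + 2*k**2 + k - 1)/(6*k**3 + 18*k**2 + 23*k + 7); s_k = R·t_k = (-2)**k*(2*k**3 + 2*k**2 + k - 1).
Δs = (-2)**k*(-6*k**3 - 18*k**2 - 23*k - 7), as required.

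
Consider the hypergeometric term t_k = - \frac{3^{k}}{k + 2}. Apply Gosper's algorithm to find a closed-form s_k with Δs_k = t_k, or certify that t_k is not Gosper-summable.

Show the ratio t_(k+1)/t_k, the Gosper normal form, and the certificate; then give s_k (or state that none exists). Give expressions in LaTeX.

Step 1: r(k) = 3*(k + 2)/(k + 3).
Take A(k)=3*k + 6, B(k)=k + 3, C(k)=1.
Set up (3*k + 6)·f(k+1) − (k + 2)·f(k) − (1) = 0.
Degrees (1,1,0) ⇒ d ≤ -1.
d = -1 < 0 ⇒ no nonzero polynomial f; not summable.

no hypergeometric antidifference exists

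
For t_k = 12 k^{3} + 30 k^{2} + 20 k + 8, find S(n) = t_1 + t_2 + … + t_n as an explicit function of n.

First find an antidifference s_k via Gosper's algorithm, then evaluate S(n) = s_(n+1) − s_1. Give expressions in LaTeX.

S(n) = n \left(3 n^{3} + 16 n^{2} + 28 n + 23\right)

Ratio r(k) = (6*k**3 + 33*k**2 + 58*k + 35)/(6*k**3 + 15*k**2 + 10*k + 4).
Normal form (A,B,C) = (1, 1, k**3 + 5*k**2/2 + 5*k/3 + 2/3).
Need (1)·f(k+1) − (1)·f(k) = k**3 + 5*k**2/2 + 5*k/3 + 2/3.
Degrees (0,0,3) ⇒ d ≤ 4.
Coefficient equations give f(k) = k*(3*k**3 + 4*k**2 - 2*k + 3)/12.
Certificate R = B(k−1)f/C = k*(3*k**3 + 4*k**2 - 2*k + 3)/(2*(6*k**3 + 15*k**2 + 10*k + 4)) gives s_k = k*(3*k**3 + 4*k**2 - 2*k + 3).
Δs = 12*k**3 + 30*k**2 + 20*k + 8, as required.
Telescope: S(n) = s_(n+1) − s_(1) = 3*n**4 + 16*n**3 + 28*n**2 + 23*n + 8 − (8) = n*(3*n**3 + 16*n**2 + 28*n + 23).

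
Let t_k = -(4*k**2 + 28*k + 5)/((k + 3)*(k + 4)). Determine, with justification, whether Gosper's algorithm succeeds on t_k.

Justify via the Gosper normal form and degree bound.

Compute t_(k+1)/t_k: get (k + 3)*(28*k + 4*(k + 1)**2 + 33)/((k + 5)*(4*k**2 + 28*k + 5)).
A = k + 3, B = k + 5, C = k**2 + 7*k + 5/4.
Solve (k + 3)·f(k+1) − (k + 4)·f(k) = k**2 + 7*k + 5/4.
Degrees (1,1,2) ⇒ d ≤ 2.
Coefficient equations give f(k) = k*(12*k - 7)/12.
Get s_k = R·t_k = k*(7 - 12*k)/(3*(k + 3)) with R(k) = B(k−1)f(k)/C(k) = k*(k + 4)*(12*k - 7)/(3*(4*k**2 + 28*k + 5)).
Δs = (-4*k**2 - 28*k - 5)/(k**2 + 7*k + 12), as required.

Yes. s_k = k*(7 - 12*k)/(3*(k + 3)).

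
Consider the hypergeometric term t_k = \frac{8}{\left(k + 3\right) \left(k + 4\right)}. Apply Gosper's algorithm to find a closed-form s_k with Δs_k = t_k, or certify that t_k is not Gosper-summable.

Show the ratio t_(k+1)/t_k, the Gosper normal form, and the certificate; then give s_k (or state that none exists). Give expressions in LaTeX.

s_k = \frac{8 k}{3 \left(k + 3\right)}

Ratio r(k) = (k + 3)/(k + 5).
Factor: A=k + 3; B=k + 5; C=1.
Need (k + 3)·f(k+1) − (k + 4)·f(k) = 1.
Degrees (1,1,0) ⇒ d ≤ 1.
Solving with deg f ≤ 1: f(k) = k/3.
Get s_k = R·t_k = 8*k/(3*(k + 3)) with R(k) = B(k−1)f(k)/C(k) = k*(k + 4)/3.
Check: Δs_k = 8/(k**2 + 7*k + 12). ✓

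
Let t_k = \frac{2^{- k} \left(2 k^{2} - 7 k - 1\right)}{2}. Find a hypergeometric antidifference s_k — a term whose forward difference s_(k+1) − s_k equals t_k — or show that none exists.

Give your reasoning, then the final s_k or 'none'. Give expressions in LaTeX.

Step 1: r(k) = (2*k**2 - 3*k - 6)/(2*(2*k**2 - 7*k - 1)).
Normal form (A,B,C) = (1/2, 1, k**2 - 7*k/2 - 1/2).
f must satisfy (1/2)·f(k+1) − (1)·f(k) = k**2 - 7*k/2 - 1/2.
Degrees (0,0,2) ⇒ d ≤ 2.
Match coefficients ⇒ f(k) = -(k - 2)*(2*k + 1).
Get s_k = R·t_k = (-2*k**2 + 3*k + 2)/2**k with R(k) = B(k−1)f(k)/C(k) = -2*(k - 2)*(2*k + 1)/(2*k**2 - 7*k - 1).
Verify: (2*k**2 - 7*k - 1)/(2*2**k) matches t_k.

s_k = 2^{- k} \left(- 2 k^{2} + 3 k + 2\right)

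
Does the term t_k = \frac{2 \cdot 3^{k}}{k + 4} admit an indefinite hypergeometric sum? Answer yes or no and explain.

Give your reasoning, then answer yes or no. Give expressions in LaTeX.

No — negative degree bound, so no certificate f.

r(k) = 3*(k + 4)/(k + 5) after simplifying.
Factor: A=3*k + 12; B=k + 5; C=1.
Set up (3*k + 12)·f(k+1) − (k + 4)·f(k) − (1) = 0.
deg f ≤ -1 (via 1,1,0).
d = -1 < 0 ⇒ no nonzero polynomial f; not summable.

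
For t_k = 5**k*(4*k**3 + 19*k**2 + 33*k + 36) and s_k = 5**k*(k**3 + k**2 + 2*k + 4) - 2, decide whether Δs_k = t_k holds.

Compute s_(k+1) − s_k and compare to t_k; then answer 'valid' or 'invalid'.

Valid: the claim telescopes to t_k.

s_(k+1) = 5**(k + 1)*(2*k + (k + 1)**3 + (k + 1)**2 + 6) - 2
s_(k+1) − s_k = 5**k*(4*k**3 + 19*k**2 + 33*k + 36)
(s_(k+1) − s_k) − t_k = 0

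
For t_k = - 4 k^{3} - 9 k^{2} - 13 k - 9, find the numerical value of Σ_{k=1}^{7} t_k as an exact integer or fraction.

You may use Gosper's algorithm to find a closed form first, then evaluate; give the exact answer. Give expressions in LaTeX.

Step 1: r(k) = (4*k**3 + 21*k**2 + 43*k + 35)/(4*k**3 + 9*k**2 + 13*k + 9).
So A=1 and B=1, with C=k**3 + 9*k**2/4 + 13*k/4 + 9/4.
f must satisfy (1)·f(k+1) − (1)·f(k) = k**3 + 9*k**2/4 + 13*k/4 + 9/4.
Bound: deg f ≤ 4.
Solve for f: f(k) = k*(k**3 + k**2 + 3*k + 4)/4 (degree 4 ≤ 4).
R(k) = B(k−1)·f(k)/C(k) = k*(k**3 + k**2 + 3*k + 4)/(4*k**3 + 9*k**2 + 13*k + 9); s_k = R·t_k = k*(-k**3 - k**2 - 3*k - 4).
Δs = -4*k**3 - 9*k**2 - 13*k - 9, as required.
Σ_(k=1)^(7) t_k = s_(8) − s_(1) = -4832 − (-9) = -4823.

Σ = -4823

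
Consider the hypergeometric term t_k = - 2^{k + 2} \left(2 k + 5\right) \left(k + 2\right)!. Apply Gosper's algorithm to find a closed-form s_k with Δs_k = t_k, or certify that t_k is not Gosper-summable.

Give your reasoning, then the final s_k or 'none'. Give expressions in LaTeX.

Compute t_(k+1)/t_k: get 2*(k + 3)*(2*k + 7)/(2*k + 5).
A = 2*k + 6, B = 1, C = k + 5/2.
Set up (2*k + 6)·f(k+1) − (1)·f(k) − (k + 5/2) = 0.
Bound: deg f ≤ 0.
Solve for f: f(k) = 1/2 (degree 0 ≤ 0).
So s_k = (B(k−1)f/C)·t_k = (1/(2*k + 5))·t_k = -2**(k + 2)*factorial(k + 2).
Δs = -2**(k + 2)*(2*k + 5)*factorial(k + 2), as required.

s_k = - 2^{k + 2} \left(k + 2\right)!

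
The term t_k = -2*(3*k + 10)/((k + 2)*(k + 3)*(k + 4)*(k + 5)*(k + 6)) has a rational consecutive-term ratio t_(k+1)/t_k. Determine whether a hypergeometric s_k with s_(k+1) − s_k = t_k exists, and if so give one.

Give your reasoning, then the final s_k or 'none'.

s_k = k*(-k**2 - 11*k - 38)/(20*(k**3 + 11*k**2 + 38*k + 40))

The ratio is (k + 2)*(3*k + 13)/((k + 7)*(3*k + 10)).
So A=k + 2 and B=k + 7, with C=k + 10/3.
Solve (k + 2)·f(k+1) − (k + 6)·f(k) = k + 10/3.
Bound: deg f ≤ 4.
Match coefficients ⇒ f(k) = k*(k + 3)*(k**2 + 11*k + 38)/120.
Certificate R = B(k−1)f/C = k*(k + 3)*(k + 6)*(k**2 + 11*k + 38)/(40*(3*k + 10)) gives s_k = k*(-k**2 - 11*k - 38)/(20*(k**3 + 11*k**2 + 38*k + 40)).
Δs = 2*(-3*k - 10)/(k**5 + 20*k**4 + 155*k**3 + 580*k**2 + 1044*k + 720), as required.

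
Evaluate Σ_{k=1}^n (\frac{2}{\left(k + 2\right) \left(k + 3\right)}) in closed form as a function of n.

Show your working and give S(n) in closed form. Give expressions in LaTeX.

t_(k+1)/t_k = (k + 2)/(k + 4).
Normal form (A,B,C) = (k + 2, k + 4, 1).
Need (k + 2)·f(k+1) − (k + 3)·f(k) = 1.
Degrees (1,1,0) ⇒ d ≤ 1.
A polynomial solution: f(k) = k/2.
Certificate R = B(k−1)f/C = k*(k + 3)/2 gives s_k = k/(k + 2).
s_(k+1) − s_k = 2/(k**2 + 5*k + 6) = t_k.
Σ_(k=1)^n t_k = s_(n+1) − s_(1) = ((n + 1)/(n + 3)) − (1/3), i.e. 2*n/(3*(n + 3)).

S(n) = \frac{2 n}{3 \left(n + 3\right)}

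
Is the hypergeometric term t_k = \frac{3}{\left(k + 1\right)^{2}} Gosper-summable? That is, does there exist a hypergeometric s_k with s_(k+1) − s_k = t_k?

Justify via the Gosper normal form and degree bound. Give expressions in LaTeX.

Ratio r(k) = (k + 1)**2/(k + 2)**2.
A = k**2 + 2*k + 1, B = k**2 + 4*k + 4, C = 1.
Key eq: (k**2 + 2*k + 1)·f(k+1) = (k**2 + 2*k + 1)·f(k) + (1).
Bound: deg f ≤ 0.
f = c0 ⇒ A·f(k+1) − B(k−1)·f(k) − C = -1. The system {-1 = 0} is inconsistent; no antidifference.

No — key equation has no polynomial f.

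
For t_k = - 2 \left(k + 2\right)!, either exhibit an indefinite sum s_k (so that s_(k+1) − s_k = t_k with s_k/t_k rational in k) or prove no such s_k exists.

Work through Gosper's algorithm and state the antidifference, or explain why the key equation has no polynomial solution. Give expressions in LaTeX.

Compute t_(k+1)/t_k: get k + 3.
Factor: A=k + 3; B=1; C=1.
Solve (k + 3)·f(k+1) − (1)·f(k) = 1.
d = -1 from the (1,0,0) case.
Bound -1 < 0, so the key equation has no polynomial solution.

not Gosper-summable; s_k does not exist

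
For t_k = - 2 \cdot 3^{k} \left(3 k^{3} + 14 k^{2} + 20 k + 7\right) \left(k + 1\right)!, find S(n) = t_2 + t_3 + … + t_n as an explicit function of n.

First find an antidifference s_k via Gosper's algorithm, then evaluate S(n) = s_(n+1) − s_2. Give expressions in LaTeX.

S(n) = - 6 \cdot 3^{n} n^{4} n! - 36 \cdot 3^{n} n^{3} n! - 72 \cdot 3^{n} n^{2} n! - 54 \cdot 3^{n} n n! - 12 \cdot 3^{n} n! + 540

Step 1: r(k) = 3*(3*k**4 + 29*k**3 + 103*k**2 + 158*k + 88)/(3*k**3 + 14*k**2 + 20*k + 7).
A = 3*k + 6, B = 1, C = k**3 + 14*k**2/3 + 20*k/3 + 7/3.
Need (3*k + 6)·f(k+1) − (1)·f(k) = k**3 + 14*k**2/3 + 20*k/3 + 7/3.
Degrees (1,0,3) ⇒ d ≤ 2.
Match coefficients ⇒ f(k) = (k**2 + k - 1)/3.
Then R = B(k−1)f/C = (k**2 + k - 1)/(3*k**3 + 14*k**2 + 20*k + 7), so s_k = R(k)·t_k = -2*3**k*(k**2 + k - 1)*factorial(k + 1).
Check: Δs_k = -2*3**k*(3*k**3 + 14*k**2 + 20*k + 7)*factorial(k + 1). ✓
Σ_(k=2)^n t_k = s_(n+1) − s_(2) = (-6*3**n*(n**2 + 3*n + 1)*factorial(n + 2)) − (-540), i.e. -6*3**n*n**4*factorial(n) - 36*3**n*n**3*factorial(n) - 72*3**n*n**2*factorial(n) - 54*3**n*n*factorial(n) - 12*3**n*factorial(n) + 540.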